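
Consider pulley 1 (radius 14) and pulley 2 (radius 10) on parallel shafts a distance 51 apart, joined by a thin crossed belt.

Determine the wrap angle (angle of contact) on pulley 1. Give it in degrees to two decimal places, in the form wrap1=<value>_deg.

wrap1=236.14_deg

crossed belt: β = asin((r1+r2)/C) = asin(24/51) = 28.0725°
wrap1 = wrap2 = π + 2β = 236.1450°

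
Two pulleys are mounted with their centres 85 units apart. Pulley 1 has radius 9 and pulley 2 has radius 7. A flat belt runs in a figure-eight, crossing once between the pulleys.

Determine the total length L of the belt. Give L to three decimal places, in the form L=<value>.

L=223.286

crossed belt: β = asin((r1+r2)/C) = asin(16/85) = 10.8498°
wrap1 = wrap2 = π + 2β = 201.6996°
tangent length = C·cosβ = 83.4805
L = (r1+r2)·wrap + 2·C·cosβ = 16·3.5203 + 2·83.4805 = 223.2862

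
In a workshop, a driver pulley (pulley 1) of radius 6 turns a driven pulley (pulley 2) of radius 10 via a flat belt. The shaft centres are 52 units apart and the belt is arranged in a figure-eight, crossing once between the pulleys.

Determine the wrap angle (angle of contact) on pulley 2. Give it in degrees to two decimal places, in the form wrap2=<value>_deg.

wrap2=215.84_deg

crossed belt: β = asin((r1+r2)/C) = asin(16/52) = 17.9202°
wrap1 = wrap2 = π + 2β = 215.8404°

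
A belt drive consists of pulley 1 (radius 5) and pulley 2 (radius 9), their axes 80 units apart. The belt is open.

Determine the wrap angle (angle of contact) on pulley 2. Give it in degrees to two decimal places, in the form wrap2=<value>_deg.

wrap2=185.73_deg

open belt: β = asin((r2−r1)/C) = asin(4/80) = 2.8660°
wrap1 = π − 2β = 174.2680°
wrap2 = π + 2β = 185.7320°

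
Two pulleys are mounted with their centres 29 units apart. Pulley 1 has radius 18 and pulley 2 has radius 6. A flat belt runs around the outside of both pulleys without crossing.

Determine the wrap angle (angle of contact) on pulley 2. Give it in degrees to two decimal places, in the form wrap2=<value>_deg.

open belt: β = asin((r2−r1)/C) = asin(-12/29) = -24.4433°
wrap1 = π − 2β = 228.8867°
wrap2 = π + 2β = 131.1133°

wrap2=131.11_deg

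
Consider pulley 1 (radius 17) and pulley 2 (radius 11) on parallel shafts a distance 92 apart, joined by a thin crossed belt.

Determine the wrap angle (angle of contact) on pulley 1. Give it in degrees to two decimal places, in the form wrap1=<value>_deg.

wrap1=215.44_deg

crossed belt: β = asin((r1+r2)/C) = asin(28/92) = 17.7189°
wrap1 = wrap2 = π + 2β = 215.4379°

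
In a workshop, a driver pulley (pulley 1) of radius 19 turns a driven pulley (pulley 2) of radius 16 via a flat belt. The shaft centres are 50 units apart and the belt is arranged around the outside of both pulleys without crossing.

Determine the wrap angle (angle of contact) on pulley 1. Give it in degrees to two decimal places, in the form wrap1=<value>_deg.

open belt: β = asin((r2−r1)/C) = asin(-3/50) = -3.4398°
wrap1 = π − 2β = 186.8796°
wrap2 = π + 2β = 173.1204°

wrap1=186.88_deg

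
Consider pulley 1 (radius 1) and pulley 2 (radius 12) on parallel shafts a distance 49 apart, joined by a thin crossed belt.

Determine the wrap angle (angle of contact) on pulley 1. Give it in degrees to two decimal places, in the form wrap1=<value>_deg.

crossed belt: β = asin((r1+r2)/C) = asin(13/49) = 15.3851°
wrap1 = wrap2 = π + 2β = 210.7703°

wrap1=210.77_deg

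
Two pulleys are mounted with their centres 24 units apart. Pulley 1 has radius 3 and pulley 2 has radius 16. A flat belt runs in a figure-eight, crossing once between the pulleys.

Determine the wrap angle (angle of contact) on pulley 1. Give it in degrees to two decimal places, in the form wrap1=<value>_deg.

wrap1=284.68_deg

crossed belt: β = asin((r1+r2)/C) = asin(19/24) = 52.3415°
wrap1 = wrap2 = π + 2β = 284.6831°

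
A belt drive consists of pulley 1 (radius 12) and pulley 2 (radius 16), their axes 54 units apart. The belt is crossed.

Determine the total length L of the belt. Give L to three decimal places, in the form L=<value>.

L=210.838

crossed belt: β = asin((r1+r2)/C) = asin(28/54) = 31.2329°
wrap1 = wrap2 = π + 2β = 242.4659°
tangent length = C·cosβ = 46.1736
L = (r1+r2)·wrap + 2·C·cosβ = 28·4.2318 + 2·46.1736 = 210.8383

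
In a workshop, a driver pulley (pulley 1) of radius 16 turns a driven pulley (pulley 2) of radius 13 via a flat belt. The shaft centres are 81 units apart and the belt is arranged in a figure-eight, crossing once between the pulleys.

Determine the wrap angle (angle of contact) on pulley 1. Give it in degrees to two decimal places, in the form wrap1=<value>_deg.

wrap1=221.96_deg

crossed belt: β = asin((r1+r2)/C) = asin(29/81) = 20.9789°
wrap1 = wrap2 = π + 2β = 221.9579°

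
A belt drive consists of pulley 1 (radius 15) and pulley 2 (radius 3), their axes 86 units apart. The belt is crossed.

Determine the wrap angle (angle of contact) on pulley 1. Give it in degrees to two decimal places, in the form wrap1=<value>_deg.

wrap1=204.16_deg

crossed belt: β = asin((r1+r2)/C) = asin(18/86) = 12.0815°
wrap1 = wrap2 = π + 2β = 204.1629°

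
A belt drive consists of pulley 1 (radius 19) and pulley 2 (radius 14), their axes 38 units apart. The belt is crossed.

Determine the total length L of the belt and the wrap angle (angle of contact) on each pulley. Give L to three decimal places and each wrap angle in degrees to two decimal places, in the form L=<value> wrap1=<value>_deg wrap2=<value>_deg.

crossed belt: β = asin((r1+r2)/C) = asin(33/38) = 60.2757°
wrap1 = wrap2 = π + 2β = 300.5513°
tangent length = C·cosβ = 18.8414
L = (r1+r2)·wrap + 2·C·cosβ = 33·5.2456 + 2·18.8414 = 210.7880

L=210.788 wrap1=300.55_deg wrap2=300.55_deg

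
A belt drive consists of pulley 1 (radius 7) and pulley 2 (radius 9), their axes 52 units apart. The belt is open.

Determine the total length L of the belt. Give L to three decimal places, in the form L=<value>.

open belt: β = asin((r2−r1)/C) = asin(2/52) = 2.2042°
wrap1 = π − 2β = 175.5915°
wrap2 = π + 2β = 184.4085°
tangent length = C·cosβ = 51.9615
L = r1·wrap1 + r2·wrap2 + 2·C·cosβ = 7·3.0647 + 9·3.2185 + 2·51.9615 = 154.3424

L=154.342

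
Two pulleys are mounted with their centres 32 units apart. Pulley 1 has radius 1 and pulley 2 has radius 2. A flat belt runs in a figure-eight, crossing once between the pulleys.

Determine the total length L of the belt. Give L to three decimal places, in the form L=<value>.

crossed belt: β = asin((r1+r2)/C) = asin(3/32) = 5.3794°
wrap1 = wrap2 = π + 2β = 190.7588°
tangent length = C·cosβ = 31.8591
L = (r1+r2)·wrap + 2·C·cosβ = 3·3.3294 + 2·31.8591 = 73.7062

L=73.706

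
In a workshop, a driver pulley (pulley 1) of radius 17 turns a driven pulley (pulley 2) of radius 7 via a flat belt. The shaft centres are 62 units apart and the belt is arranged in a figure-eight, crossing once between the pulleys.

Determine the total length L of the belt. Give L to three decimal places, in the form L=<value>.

L=208.810

crossed belt: β = asin((r1+r2)/C) = asin(24/62) = 22.7740°
wrap1 = wrap2 = π + 2β = 225.5479°
tangent length = C·cosβ = 57.1664
L = (r1+r2)·wrap + 2·C·cosβ = 24·3.9366 + 2·57.1664 = 208.8101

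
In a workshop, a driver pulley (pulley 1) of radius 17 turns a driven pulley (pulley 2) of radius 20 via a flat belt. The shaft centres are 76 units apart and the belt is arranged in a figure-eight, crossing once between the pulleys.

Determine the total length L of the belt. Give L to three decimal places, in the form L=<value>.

crossed belt: β = asin((r1+r2)/C) = asin(37/76) = 29.1332°
wrap1 = wrap2 = π + 2β = 238.2665°
tangent length = C·cosβ = 66.3852
L = (r1+r2)·wrap + 2·C·cosβ = 37·4.1585 + 2·66.3852 = 286.6362

L=286.636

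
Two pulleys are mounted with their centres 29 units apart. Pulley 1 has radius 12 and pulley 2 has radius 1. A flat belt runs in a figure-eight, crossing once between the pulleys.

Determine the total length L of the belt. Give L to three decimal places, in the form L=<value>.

crossed belt: β = asin((r1+r2)/C) = asin(13/29) = 26.6331°
wrap1 = wrap2 = π + 2β = 233.2662°
tangent length = C·cosβ = 25.9230
L = (r1+r2)·wrap + 2·C·cosβ = 13·4.0713 + 2·25.9230 = 104.7724

L=104.772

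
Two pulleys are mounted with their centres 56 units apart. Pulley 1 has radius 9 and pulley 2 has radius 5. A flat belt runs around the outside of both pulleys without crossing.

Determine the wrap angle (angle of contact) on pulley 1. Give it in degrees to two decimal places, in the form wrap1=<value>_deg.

wrap1=188.19_deg

open belt: β = asin((r2−r1)/C) = asin(-4/56) = -4.0960°
wrap1 = π − 2β = 188.1921°
wrap2 = π + 2β = 171.8079°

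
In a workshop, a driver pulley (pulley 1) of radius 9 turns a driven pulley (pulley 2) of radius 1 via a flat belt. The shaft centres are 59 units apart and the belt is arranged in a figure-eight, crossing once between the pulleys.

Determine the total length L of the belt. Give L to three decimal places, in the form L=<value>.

crossed belt: β = asin((r1+r2)/C) = asin(10/59) = 9.7583°
wrap1 = wrap2 = π + 2β = 199.5165°
tangent length = C·cosβ = 58.1464
L = (r1+r2)·wrap + 2·C·cosβ = 10·3.4822 + 2·58.1464 = 151.1149

L=151.115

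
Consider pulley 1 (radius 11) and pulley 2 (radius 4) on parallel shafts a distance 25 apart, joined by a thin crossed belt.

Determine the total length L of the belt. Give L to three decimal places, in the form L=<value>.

crossed belt: β = asin((r1+r2)/C) = asin(15/25) = 36.8699°
wrap1 = wrap2 = π + 2β = 253.7398°
tangent length = C·cosβ = 20.0000
L = (r1+r2)·wrap + 2·C·cosβ = 15·4.4286 + 2·20.0000 = 106.4289

L=106.429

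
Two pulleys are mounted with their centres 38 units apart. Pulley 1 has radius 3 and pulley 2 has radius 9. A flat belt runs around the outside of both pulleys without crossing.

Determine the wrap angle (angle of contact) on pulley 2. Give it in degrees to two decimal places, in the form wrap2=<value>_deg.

open belt: β = asin((r2−r1)/C) = asin(6/38) = 9.0847°
wrap1 = π − 2β = 161.8306°
wrap2 = π + 2β = 198.1694°

wrap2=198.17_deg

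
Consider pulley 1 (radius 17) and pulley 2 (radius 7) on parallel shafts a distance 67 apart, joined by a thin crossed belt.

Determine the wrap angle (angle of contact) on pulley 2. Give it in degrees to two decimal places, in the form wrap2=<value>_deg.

wrap2=221.98_deg

crossed belt: β = asin((r1+r2)/C) = asin(24/67) = 20.9902°
wrap1 = wrap2 = π + 2β = 221.9805°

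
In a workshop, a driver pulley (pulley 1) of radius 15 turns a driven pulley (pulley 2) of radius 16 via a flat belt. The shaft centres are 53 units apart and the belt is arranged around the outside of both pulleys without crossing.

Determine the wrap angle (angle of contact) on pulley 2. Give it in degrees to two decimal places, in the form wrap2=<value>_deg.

open belt: β = asin((r2−r1)/C) = asin(1/53) = 1.0811°
wrap1 = π − 2β = 177.8378°
wrap2 = π + 2β = 182.1622°

wrap2=182.16_deg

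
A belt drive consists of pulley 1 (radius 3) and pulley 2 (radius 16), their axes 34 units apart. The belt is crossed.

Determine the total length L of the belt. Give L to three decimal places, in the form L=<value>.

crossed belt: β = asin((r1+r2)/C) = asin(19/34) = 33.9745°
wrap1 = wrap2 = π + 2β = 247.9490°
tangent length = C·cosβ = 28.1957
L = (r1+r2)·wrap + 2·C·cosβ = 19·4.3275 + 2·28.1957 = 138.6145

L=138.614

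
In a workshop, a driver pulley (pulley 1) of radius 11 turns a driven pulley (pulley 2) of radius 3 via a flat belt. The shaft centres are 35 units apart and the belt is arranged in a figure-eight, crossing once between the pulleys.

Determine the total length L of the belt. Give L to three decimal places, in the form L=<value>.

crossed belt: β = asin((r1+r2)/C) = asin(14/35) = 23.5782°
wrap1 = wrap2 = π + 2β = 227.1564°
tangent length = C·cosβ = 32.0780
L = (r1+r2)·wrap + 2·C·cosβ = 14·3.9646 + 2·32.0780 = 119.6608

L=119.661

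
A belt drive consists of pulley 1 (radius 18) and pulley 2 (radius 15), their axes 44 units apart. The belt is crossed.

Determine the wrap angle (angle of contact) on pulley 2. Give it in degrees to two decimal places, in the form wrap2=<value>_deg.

wrap2=277.18_deg

crossed belt: β = asin((r1+r2)/C) = asin(33/44) = 48.5904°
wrap1 = wrap2 = π + 2β = 277.1808°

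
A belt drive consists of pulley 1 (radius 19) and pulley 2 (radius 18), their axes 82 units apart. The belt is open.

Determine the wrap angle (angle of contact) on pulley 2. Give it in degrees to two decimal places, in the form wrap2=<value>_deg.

open belt: β = asin((r2−r1)/C) = asin(-1/82) = -0.6987°
wrap1 = π − 2β = 181.3975°
wrap2 = π + 2β = 178.6025°

wrap2=178.60_deg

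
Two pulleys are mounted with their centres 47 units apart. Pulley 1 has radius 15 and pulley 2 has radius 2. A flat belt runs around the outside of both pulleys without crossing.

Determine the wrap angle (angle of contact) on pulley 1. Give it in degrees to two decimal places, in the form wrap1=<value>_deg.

wrap1=212.11_deg

open belt: β = asin((r2−r1)/C) = asin(-13/47) = -16.0571°
wrap1 = π − 2β = 212.1143°
wrap2 = π + 2β = 147.8857°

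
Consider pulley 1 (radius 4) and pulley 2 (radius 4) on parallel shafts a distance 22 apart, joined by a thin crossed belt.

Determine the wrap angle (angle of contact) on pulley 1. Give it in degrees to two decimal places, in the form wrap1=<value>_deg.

wrap1=222.65_deg

crossed belt: β = asin((r1+r2)/C) = asin(8/22) = 21.3237°
wrap1 = wrap2 = π + 2β = 222.6474°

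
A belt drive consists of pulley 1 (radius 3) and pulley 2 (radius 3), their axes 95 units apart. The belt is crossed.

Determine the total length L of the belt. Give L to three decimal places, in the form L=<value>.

crossed belt: β = asin((r1+r2)/C) = asin(6/95) = 3.6211°
wrap1 = wrap2 = π + 2β = 187.2422°
tangent length = C·cosβ = 94.8103
L = (r1+r2)·wrap + 2·C·cosβ = 6·3.2680 + 2·94.8103 = 209.2286

L=209.229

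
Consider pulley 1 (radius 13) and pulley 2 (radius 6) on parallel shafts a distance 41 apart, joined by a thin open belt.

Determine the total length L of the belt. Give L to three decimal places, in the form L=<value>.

open belt: β = asin((r2−r1)/C) = asin(-7/41) = -9.8304°
wrap1 = π − 2β = 199.6607°
wrap2 = π + 2β = 160.3393°
tangent length = C·cosβ = 40.3980
L = r1·wrap1 + r2·wrap2 + 2·C·cosβ = 13·3.4847 + 6·2.7984 + 2·40.3980 = 142.8883

L=142.888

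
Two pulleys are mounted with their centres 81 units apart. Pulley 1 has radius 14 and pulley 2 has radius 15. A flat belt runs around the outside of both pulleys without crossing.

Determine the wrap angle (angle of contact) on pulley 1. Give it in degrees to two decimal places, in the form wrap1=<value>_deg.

open belt: β = asin((r2−r1)/C) = asin(1/81) = 0.7074°
wrap1 = π − 2β = 178.5853°
wrap2 = π + 2β = 181.4147°

wrap1=178.59_deg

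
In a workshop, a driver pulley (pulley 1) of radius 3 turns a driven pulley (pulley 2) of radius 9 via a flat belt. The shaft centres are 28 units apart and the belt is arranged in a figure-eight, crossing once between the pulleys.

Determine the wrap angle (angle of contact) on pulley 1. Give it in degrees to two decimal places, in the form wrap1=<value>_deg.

wrap1=230.75_deg

crossed belt: β = asin((r1+r2)/C) = asin(12/28) = 25.3769°
wrap1 = wrap2 = π + 2β = 230.7539°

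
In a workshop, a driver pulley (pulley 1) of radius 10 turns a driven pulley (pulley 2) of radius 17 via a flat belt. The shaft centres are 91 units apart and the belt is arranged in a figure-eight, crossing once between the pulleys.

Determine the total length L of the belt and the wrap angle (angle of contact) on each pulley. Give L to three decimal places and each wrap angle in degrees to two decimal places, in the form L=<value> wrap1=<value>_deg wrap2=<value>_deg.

crossed belt: β = asin((r1+r2)/C) = asin(27/91) = 17.2597°
wrap1 = wrap2 = π + 2β = 214.5194°
tangent length = C·cosβ = 86.9022
L = (r1+r2)·wrap + 2·C·cosβ = 27·3.7441 + 2·86.9022 = 274.8944

L=274.894 wrap1=214.52_deg wrap2=214.52_deg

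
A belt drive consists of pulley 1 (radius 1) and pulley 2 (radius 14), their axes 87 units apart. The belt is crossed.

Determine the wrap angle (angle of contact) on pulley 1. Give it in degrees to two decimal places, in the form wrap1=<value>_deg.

wrap1=199.86_deg

crossed belt: β = asin((r1+r2)/C) = asin(15/87) = 9.9282°
wrap1 = wrap2 = π + 2β = 199.8564°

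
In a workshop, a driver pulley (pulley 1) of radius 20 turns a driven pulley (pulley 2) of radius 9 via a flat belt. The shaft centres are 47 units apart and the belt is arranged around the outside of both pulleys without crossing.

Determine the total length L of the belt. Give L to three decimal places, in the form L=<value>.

open belt: β = asin((r2−r1)/C) = asin(-11/47) = -13.5352°
wrap1 = π − 2β = 207.0704°
wrap2 = π + 2β = 152.9296°
tangent length = C·cosβ = 45.6946
L = r1·wrap1 + r2·wrap2 + 2·C·cosβ = 20·3.6141 + 9·2.6691 + 2·45.6946 = 187.6926

L=187.693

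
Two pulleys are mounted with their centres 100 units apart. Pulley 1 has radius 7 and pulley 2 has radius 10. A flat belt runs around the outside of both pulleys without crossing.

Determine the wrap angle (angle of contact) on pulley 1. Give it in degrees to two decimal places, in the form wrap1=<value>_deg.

open belt: β = asin((r2−r1)/C) = asin(3/100) = 1.7191°
wrap1 = π − 2β = 176.5617°
wrap2 = π + 2β = 183.4383°

wrap1=176.56_deg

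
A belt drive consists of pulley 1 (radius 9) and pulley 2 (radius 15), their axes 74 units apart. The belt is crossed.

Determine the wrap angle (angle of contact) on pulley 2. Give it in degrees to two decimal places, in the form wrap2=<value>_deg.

crossed belt: β = asin((r1+r2)/C) = asin(24/74) = 18.9246°
wrap1 = wrap2 = π + 2β = 217.8493°

wrap2=217.85_deg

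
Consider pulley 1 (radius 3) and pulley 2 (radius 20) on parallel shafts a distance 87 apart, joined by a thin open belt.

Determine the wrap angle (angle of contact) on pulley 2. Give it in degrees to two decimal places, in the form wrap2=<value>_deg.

open belt: β = asin((r2−r1)/C) = asin(17/87) = 11.2682°
wrap1 = π − 2β = 157.4635°
wrap2 = π + 2β = 202.5365°

wrap2=202.54_deg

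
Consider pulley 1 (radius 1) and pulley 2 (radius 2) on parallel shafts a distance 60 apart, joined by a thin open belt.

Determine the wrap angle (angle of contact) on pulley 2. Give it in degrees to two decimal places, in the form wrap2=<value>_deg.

open belt: β = asin((r2−r1)/C) = asin(1/60) = 0.9550°
wrap1 = π − 2β = 178.0901°
wrap2 = π + 2β = 181.9099°

wrap2=181.91_deg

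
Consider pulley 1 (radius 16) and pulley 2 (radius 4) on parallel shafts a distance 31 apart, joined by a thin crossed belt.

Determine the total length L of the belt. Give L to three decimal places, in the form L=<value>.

L=138.252

crossed belt: β = asin((r1+r2)/C) = asin(20/31) = 40.1778°
wrap1 = wrap2 = π + 2β = 260.3555°
tangent length = C·cosβ = 23.6854
L = (r1+r2)·wrap + 2·C·cosβ = 20·4.5441 + 2·23.6854 = 138.2521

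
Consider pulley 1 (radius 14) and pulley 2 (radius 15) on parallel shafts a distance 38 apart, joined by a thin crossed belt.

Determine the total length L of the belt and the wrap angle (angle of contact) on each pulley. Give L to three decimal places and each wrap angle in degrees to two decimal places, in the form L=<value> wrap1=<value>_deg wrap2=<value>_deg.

L=190.573 wrap1=279.49_deg wrap2=279.49_deg

crossed belt: β = asin((r1+r2)/C) = asin(29/38) = 49.7434°
wrap1 = wrap2 = π + 2β = 279.4868°
tangent length = C·cosβ = 24.5561
L = (r1+r2)·wrap + 2·C·cosβ = 29·4.8780 + 2·24.5561 = 190.5731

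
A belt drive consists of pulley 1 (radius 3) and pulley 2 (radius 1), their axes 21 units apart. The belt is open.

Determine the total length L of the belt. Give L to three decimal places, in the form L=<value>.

L=54.757

open belt: β = asin((r2−r1)/C) = asin(-2/21) = -5.4650°
wrap1 = π − 2β = 190.9300°
wrap2 = π + 2β = 169.0700°
tangent length = C·cosβ = 20.9045
L = r1·wrap1 + r2·wrap2 + 2·C·cosβ = 3·3.3324 + 1·2.9508 + 2·20.9045 = 54.7570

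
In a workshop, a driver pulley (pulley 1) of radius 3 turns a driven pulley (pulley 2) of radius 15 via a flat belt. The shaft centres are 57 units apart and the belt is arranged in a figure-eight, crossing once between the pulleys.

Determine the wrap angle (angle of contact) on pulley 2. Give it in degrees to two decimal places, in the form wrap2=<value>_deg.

crossed belt: β = asin((r1+r2)/C) = asin(18/57) = 18.4085°
wrap1 = wrap2 = π + 2β = 216.8170°

wrap2=216.82_deg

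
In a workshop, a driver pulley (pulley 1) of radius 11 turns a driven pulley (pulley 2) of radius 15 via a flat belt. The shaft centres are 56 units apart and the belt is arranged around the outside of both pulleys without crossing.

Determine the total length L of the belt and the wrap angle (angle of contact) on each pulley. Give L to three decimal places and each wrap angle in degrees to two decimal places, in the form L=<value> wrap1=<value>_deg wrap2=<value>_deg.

L=193.967 wrap1=171.81_deg wrap2=188.19_deg

open belt: β = asin((r2−r1)/C) = asin(4/56) = 4.0960°
wrap1 = π − 2β = 171.8079°
wrap2 = π + 2β = 188.1921°
tangent length = C·cosβ = 55.8570
L = r1·wrap1 + r2·wrap2 + 2·C·cosβ = 11·2.9986 + 15·3.2846 + 2·55.8570 = 193.9672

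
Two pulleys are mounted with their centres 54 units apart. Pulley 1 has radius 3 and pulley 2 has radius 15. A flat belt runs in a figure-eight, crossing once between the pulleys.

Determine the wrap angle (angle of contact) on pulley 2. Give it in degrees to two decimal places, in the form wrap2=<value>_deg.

crossed belt: β = asin((r1+r2)/C) = asin(18/54) = 19.4712°
wrap1 = wrap2 = π + 2β = 218.9424°

wrap2=218.94_deg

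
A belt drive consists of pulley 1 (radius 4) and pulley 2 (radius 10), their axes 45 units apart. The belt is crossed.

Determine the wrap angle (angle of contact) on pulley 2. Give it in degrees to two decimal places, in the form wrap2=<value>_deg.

wrap2=216.25_deg

crossed belt: β = asin((r1+r2)/C) = asin(14/45) = 18.1262°
wrap1 = wrap2 = π + 2β = 216.2524°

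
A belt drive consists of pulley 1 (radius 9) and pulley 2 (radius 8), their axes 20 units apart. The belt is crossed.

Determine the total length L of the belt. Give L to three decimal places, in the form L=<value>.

crossed belt: β = asin((r1+r2)/C) = asin(17/20) = 58.2117°
wrap1 = wrap2 = π + 2β = 296.4233°
tangent length = C·cosβ = 10.5357
L = (r1+r2)·wrap + 2·C·cosβ = 17·5.1736 + 2·10.5357 = 109.0219

L=109.022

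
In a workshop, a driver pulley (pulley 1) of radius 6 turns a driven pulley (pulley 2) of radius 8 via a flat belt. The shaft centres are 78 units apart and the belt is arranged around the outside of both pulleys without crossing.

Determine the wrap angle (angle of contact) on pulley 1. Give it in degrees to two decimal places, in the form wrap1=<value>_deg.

wrap1=177.06_deg

open belt: β = asin((r2−r1)/C) = asin(2/78) = 1.4693°
wrap1 = π − 2β = 177.0614°
wrap2 = π + 2β = 182.9386°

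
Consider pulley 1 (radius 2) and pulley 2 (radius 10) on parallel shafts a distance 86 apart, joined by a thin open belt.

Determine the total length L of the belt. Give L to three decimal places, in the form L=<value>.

L=210.444

open belt: β = asin((r2−r1)/C) = asin(8/86) = 5.3376°
wrap1 = π − 2β = 169.3249°
wrap2 = π + 2β = 190.6751°
tangent length = C·cosβ = 85.6271
L = r1·wrap1 + r2·wrap2 + 2·C·cosβ = 2·2.9553 + 10·3.3279 + 2·85.6271 = 210.4438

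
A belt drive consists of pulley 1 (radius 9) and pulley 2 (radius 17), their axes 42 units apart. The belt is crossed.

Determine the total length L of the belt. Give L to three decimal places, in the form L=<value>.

crossed belt: β = asin((r1+r2)/C) = asin(26/42) = 38.2466°
wrap1 = wrap2 = π + 2β = 256.4932°
tangent length = C·cosβ = 32.9848
L = (r1+r2)·wrap + 2·C·cosβ = 26·4.4767 + 2·32.9848 = 182.3626

L=182.363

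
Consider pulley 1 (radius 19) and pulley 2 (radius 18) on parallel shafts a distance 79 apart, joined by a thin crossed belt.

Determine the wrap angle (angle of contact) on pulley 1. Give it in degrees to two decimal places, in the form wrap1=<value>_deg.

crossed belt: β = asin((r1+r2)/C) = asin(37/79) = 27.9275°
wrap1 = wrap2 = π + 2β = 235.8551°

wrap1=235.86_deg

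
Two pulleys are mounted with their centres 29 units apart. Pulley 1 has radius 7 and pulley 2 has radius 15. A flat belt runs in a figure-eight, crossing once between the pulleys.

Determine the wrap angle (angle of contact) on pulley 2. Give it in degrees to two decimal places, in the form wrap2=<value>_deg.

wrap2=278.69_deg

crossed belt: β = asin((r1+r2)/C) = asin(22/29) = 49.3428°
wrap1 = wrap2 = π + 2β = 278.6855°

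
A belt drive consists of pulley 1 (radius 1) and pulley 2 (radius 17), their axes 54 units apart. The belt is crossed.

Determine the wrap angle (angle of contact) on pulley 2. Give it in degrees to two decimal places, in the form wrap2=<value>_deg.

wrap2=218.94_deg

crossed belt: β = asin((r1+r2)/C) = asin(18/54) = 19.4712°
wrap1 = wrap2 = π + 2β = 218.9424°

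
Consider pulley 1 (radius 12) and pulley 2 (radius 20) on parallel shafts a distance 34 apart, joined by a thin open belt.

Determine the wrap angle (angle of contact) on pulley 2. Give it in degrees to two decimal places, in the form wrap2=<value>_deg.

wrap2=207.22_deg

open belt: β = asin((r2−r1)/C) = asin(8/34) = 13.6090°
wrap1 = π − 2β = 152.7821°
wrap2 = π + 2β = 207.2179°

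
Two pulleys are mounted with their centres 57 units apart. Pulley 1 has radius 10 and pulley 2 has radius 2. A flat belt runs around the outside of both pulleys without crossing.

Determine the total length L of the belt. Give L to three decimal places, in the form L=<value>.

L=152.824

open belt: β = asin((r2−r1)/C) = asin(-8/57) = -8.0682°
wrap1 = π − 2β = 196.1363°
wrap2 = π + 2β = 163.8637°
tangent length = C·cosβ = 56.4358
L = r1·wrap1 + r2·wrap2 + 2·C·cosβ = 10·3.4232 + 2·2.8600 + 2·56.4358 = 152.8238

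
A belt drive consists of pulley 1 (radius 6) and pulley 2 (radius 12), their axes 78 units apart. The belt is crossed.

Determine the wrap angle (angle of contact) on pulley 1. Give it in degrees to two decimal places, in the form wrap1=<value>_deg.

wrap1=206.68_deg

crossed belt: β = asin((r1+r2)/C) = asin(18/78) = 13.3424°
wrap1 = wrap2 = π + 2β = 206.6847°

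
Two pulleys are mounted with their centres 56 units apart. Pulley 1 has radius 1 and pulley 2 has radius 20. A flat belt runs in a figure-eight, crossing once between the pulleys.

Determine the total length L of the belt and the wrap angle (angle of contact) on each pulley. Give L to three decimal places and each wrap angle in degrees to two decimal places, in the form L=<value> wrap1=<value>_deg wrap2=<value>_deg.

crossed belt: β = asin((r1+r2)/C) = asin(21/56) = 22.0243°
wrap1 = wrap2 = π + 2β = 224.0486°
tangent length = C·cosβ = 51.9134
L = (r1+r2)·wrap + 2·C·cosβ = 21·3.9104 + 2·51.9134 = 185.9449

L=185.945 wrap1=224.05_deg wrap2=224.05_deg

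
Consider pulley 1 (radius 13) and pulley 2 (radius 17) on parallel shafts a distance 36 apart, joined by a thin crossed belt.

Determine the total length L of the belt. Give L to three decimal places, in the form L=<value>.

L=193.154

crossed belt: β = asin((r1+r2)/C) = asin(30/36) = 56.4427°
wrap1 = wrap2 = π + 2β = 292.8854°
tangent length = C·cosβ = 19.8997
L = (r1+r2)·wrap + 2·C·cosβ = 30·5.1118 + 2·19.8997 = 193.1539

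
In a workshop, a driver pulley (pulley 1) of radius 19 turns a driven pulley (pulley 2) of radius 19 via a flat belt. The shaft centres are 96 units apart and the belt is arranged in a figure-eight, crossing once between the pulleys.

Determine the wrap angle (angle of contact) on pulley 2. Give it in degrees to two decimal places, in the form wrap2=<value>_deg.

crossed belt: β = asin((r1+r2)/C) = asin(38/96) = 23.3180°
wrap1 = wrap2 = π + 2β = 226.6359°

wrap2=226.64_deg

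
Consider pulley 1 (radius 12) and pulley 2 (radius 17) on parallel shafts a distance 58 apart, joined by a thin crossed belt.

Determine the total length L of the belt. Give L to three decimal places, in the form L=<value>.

L=221.934

crossed belt: β = asin((r1+r2)/C) = asin(29/58) = 30.0000°
wrap1 = wrap2 = π + 2β = 240.0000°
tangent length = C·cosβ = 50.2295
L = (r1+r2)·wrap + 2·C·cosβ = 29·4.1888 + 2·50.2295 = 221.9339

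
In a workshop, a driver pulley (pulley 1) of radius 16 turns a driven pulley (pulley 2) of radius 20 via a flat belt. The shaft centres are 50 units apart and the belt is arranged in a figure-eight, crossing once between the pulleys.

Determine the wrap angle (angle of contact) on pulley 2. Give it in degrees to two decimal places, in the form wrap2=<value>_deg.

wrap2=272.11_deg

crossed belt: β = asin((r1+r2)/C) = asin(36/50) = 46.0545°
wrap1 = wrap2 = π + 2β = 272.1090°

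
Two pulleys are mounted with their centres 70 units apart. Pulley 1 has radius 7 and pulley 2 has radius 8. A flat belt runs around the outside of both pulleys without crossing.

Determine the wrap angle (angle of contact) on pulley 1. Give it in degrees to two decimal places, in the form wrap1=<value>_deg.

open belt: β = asin((r2−r1)/C) = asin(1/70) = 0.8185°
wrap1 = π − 2β = 178.3629°
wrap2 = π + 2β = 181.6371°

wrap1=178.36_deg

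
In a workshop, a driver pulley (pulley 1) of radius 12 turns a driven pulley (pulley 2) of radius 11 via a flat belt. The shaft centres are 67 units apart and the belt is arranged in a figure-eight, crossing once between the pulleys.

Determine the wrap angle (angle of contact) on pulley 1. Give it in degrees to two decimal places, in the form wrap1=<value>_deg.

crossed belt: β = asin((r1+r2)/C) = asin(23/67) = 20.0771°
wrap1 = wrap2 = π + 2β = 220.1541°

wrap1=220.15_deg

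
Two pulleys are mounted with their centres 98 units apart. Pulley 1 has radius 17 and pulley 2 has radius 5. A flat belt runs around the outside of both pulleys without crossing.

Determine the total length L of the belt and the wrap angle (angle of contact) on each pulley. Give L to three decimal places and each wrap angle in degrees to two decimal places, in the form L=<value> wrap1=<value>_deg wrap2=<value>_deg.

open belt: β = asin((r2−r1)/C) = asin(-12/98) = -7.0335°
wrap1 = π − 2β = 194.0669°
wrap2 = π + 2β = 165.9331°
tangent length = C·cosβ = 97.2625
L = r1·wrap1 + r2·wrap2 + 2·C·cosβ = 17·3.3871 + 5·2.8961 + 2·97.2625 = 266.5863

L=266.586 wrap1=194.07_deg wrap2=165.93_deg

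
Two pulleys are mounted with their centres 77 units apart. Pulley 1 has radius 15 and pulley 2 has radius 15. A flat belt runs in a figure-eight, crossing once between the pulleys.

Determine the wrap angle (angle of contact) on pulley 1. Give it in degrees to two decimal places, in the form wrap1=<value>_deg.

crossed belt: β = asin((r1+r2)/C) = asin(30/77) = 22.9303°
wrap1 = wrap2 = π + 2β = 225.8605°

wrap1=225.86_deg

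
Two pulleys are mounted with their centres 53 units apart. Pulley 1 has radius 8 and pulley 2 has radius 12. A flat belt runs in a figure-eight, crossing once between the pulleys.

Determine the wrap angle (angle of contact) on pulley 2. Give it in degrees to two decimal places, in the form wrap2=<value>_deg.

crossed belt: β = asin((r1+r2)/C) = asin(20/53) = 22.1702°
wrap1 = wrap2 = π + 2β = 224.3403°

wrap2=224.34_deg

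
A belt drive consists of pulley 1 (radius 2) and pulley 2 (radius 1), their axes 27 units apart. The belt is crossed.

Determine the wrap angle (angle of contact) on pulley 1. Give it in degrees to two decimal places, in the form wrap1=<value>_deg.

crossed belt: β = asin((r1+r2)/C) = asin(3/27) = 6.3794°
wrap1 = wrap2 = π + 2β = 192.7587°

wrap1=192.76_deg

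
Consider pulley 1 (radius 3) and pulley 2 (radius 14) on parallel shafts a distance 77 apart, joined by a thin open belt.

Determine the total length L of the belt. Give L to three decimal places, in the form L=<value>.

L=208.981

open belt: β = asin((r2−r1)/C) = asin(11/77) = 8.2132°
wrap1 = π − 2β = 163.5736°
wrap2 = π + 2β = 196.4264°
tangent length = C·cosβ = 76.2102
L = r1·wrap1 + r2·wrap2 + 2·C·cosβ = 3·2.8549 + 14·3.4283 + 2·76.2102 = 208.9812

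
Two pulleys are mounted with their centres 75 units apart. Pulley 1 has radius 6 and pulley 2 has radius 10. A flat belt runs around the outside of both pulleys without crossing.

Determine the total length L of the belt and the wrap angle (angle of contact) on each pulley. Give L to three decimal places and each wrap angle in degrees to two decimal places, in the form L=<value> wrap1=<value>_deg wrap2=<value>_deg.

L=200.479 wrap1=173.89_deg wrap2=186.11_deg

open belt: β = asin((r2−r1)/C) = asin(4/75) = 3.0572°
wrap1 = π − 2β = 173.8855°
wrap2 = π + 2β = 186.1145°
tangent length = C·cosβ = 74.8933
L = r1·wrap1 + r2·wrap2 + 2·C·cosβ = 6·3.0349 + 10·3.2483 + 2·74.8933 = 200.4789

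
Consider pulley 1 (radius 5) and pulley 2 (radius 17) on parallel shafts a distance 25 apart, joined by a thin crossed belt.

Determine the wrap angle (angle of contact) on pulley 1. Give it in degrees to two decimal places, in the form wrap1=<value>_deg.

crossed belt: β = asin((r1+r2)/C) = asin(22/25) = 61.6424°
wrap1 = wrap2 = π + 2β = 303.2847°

wrap1=303.28_deg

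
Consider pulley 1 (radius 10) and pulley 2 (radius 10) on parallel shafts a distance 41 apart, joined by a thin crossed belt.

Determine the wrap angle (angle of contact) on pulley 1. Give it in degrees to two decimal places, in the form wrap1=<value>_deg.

crossed belt: β = asin((r1+r2)/C) = asin(20/41) = 29.1964°
wrap1 = wrap2 = π + 2β = 238.3928°

wrap1=238.39_deg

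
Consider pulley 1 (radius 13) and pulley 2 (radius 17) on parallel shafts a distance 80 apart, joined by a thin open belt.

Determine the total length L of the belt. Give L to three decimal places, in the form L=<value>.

L=254.448

open belt: β = asin((r2−r1)/C) = asin(4/80) = 2.8660°
wrap1 = π − 2β = 174.2680°
wrap2 = π + 2β = 185.7320°
tangent length = C·cosβ = 79.8999
L = r1·wrap1 + r2·wrap2 + 2·C·cosβ = 13·3.0416 + 17·3.2416 + 2·79.8999 = 254.4478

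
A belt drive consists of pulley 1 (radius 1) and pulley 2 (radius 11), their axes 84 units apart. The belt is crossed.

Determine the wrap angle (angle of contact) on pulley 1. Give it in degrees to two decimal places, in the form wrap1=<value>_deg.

wrap1=196.43_deg

crossed belt: β = asin((r1+r2)/C) = asin(12/84) = 8.2132°
wrap1 = wrap2 = π + 2β = 196.4264°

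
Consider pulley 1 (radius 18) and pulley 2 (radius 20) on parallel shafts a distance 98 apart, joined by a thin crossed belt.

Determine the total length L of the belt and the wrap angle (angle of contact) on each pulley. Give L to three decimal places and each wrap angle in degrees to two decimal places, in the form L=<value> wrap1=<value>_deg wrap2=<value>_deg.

L=330.309 wrap1=225.63_deg wrap2=225.63_deg

crossed belt: β = asin((r1+r2)/C) = asin(38/98) = 22.8149°
wrap1 = wrap2 = π + 2β = 225.6298°
tangent length = C·cosβ = 90.3327
L = (r1+r2)·wrap + 2·C·cosβ = 38·3.9380 + 2·90.3327 = 330.3088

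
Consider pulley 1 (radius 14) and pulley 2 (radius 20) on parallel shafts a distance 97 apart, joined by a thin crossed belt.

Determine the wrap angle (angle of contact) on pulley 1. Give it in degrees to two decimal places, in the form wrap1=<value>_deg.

crossed belt: β = asin((r1+r2)/C) = asin(34/97) = 20.5188°
wrap1 = wrap2 = π + 2β = 221.0377°

wrap1=221.04_deg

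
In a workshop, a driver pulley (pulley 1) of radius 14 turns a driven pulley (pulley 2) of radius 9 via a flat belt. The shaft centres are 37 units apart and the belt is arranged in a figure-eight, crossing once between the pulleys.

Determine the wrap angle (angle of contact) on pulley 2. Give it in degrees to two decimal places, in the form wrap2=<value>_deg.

wrap2=256.87_deg

crossed belt: β = asin((r1+r2)/C) = asin(23/37) = 38.4347°
wrap1 = wrap2 = π + 2β = 256.8693°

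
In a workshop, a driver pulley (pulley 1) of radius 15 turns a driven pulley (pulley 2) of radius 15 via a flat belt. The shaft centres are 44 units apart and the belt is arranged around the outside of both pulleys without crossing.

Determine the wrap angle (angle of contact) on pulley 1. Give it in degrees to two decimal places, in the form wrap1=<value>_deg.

wrap1=180.00_deg

open belt: β = asin((r2−r1)/C) = asin(0/44) = 0.0000°
wrap1 = π − 2β = 180.0000°
wrap2 = π + 2β = 180.0000°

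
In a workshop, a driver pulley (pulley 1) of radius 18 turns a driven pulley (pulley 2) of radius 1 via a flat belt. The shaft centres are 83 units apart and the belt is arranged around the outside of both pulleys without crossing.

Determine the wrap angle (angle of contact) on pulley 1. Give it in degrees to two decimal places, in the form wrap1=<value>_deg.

open belt: β = asin((r2−r1)/C) = asin(-17/83) = -11.8189°
wrap1 = π − 2β = 203.6378°
wrap2 = π + 2β = 156.3622°

wrap1=203.64_deg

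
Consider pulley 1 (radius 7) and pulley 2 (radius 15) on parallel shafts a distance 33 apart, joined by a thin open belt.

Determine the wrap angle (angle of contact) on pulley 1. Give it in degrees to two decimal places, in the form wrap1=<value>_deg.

open belt: β = asin((r2−r1)/C) = asin(8/33) = 14.0297°
wrap1 = π − 2β = 151.9407°
wrap2 = π + 2β = 208.0593°

wrap1=151.94_deg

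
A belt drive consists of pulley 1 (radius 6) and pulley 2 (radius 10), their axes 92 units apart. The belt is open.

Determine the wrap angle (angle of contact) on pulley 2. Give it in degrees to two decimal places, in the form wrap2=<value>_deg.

open belt: β = asin((r2−r1)/C) = asin(4/92) = 2.4919°
wrap1 = π − 2β = 175.0162°
wrap2 = π + 2β = 184.9838°

wrap2=184.98_deg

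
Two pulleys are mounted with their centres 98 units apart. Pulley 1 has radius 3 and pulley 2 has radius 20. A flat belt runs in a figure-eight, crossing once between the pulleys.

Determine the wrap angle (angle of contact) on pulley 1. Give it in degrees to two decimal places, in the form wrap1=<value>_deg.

crossed belt: β = asin((r1+r2)/C) = asin(23/98) = 13.5736°
wrap1 = wrap2 = π + 2β = 207.1472°

wrap1=207.15_deg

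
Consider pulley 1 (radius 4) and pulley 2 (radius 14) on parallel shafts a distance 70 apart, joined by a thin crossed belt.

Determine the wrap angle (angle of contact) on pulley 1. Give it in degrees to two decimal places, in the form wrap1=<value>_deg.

crossed belt: β = asin((r1+r2)/C) = asin(18/70) = 14.9006°
wrap1 = wrap2 = π + 2β = 209.8012°

wrap1=209.80_deg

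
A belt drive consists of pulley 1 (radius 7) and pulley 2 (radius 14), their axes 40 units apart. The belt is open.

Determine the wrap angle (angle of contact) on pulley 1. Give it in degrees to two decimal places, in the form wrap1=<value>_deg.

open belt: β = asin((r2−r1)/C) = asin(7/40) = 10.0787°
wrap1 = π − 2β = 159.8427°
wrap2 = π + 2β = 200.1573°

wrap1=159.84_deg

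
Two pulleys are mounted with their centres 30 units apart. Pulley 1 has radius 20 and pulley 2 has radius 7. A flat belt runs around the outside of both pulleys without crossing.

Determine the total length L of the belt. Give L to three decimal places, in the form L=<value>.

L=150.550

open belt: β = asin((r2−r1)/C) = asin(-13/30) = -25.6793°
wrap1 = π − 2β = 231.3586°
wrap2 = π + 2β = 128.6414°
tangent length = C·cosβ = 27.0370
L = r1·wrap1 + r2·wrap2 + 2·C·cosβ = 20·4.0380 + 7·2.2452 + 2·27.0370 = 150.5499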